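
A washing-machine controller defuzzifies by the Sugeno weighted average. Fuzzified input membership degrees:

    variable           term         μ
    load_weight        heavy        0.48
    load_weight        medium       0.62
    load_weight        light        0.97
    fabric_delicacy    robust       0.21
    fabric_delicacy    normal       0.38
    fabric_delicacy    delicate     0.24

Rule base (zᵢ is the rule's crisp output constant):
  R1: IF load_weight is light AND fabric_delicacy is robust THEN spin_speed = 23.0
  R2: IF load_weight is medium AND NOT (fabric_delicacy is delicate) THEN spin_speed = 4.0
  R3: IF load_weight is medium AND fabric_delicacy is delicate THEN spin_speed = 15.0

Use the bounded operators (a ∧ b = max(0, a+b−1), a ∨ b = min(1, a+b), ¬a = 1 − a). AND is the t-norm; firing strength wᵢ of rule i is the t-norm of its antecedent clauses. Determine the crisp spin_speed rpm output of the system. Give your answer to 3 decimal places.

10.107

R1 (z=23.0): light=0.97, robust=0.21; AND[max(0, a+b−1)] → w = 0.18
R2 (z=4.0): medium=0.62, ¬delicate=1−0.24=0.76; AND[max(0, a+b−1)] → w = 0.38
R3 (z=15.0): medium=0.62, delicate=0.24; AND[max(0, a+b−1)] → w = 0.00
Weighted average = (0.18·23.0 + 0.38·4.0 + 0.00·15.0) / (0.18 + 0.38 + 0.00)
  = 5.6600 / 0.5600 = 10.107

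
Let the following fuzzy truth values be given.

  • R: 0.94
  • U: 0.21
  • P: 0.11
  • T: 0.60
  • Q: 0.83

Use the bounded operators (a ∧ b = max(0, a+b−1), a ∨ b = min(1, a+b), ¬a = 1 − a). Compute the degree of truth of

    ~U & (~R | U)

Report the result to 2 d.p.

~U = 1 − 0.21 = 0.79
~R = 1 − 0.94 = 0.06
~R | U = min(1, a+b) on (0.06, 0.21) = 0.27
~U & (~R | U) = max(0, a+b−1) on (0.79, 0.27) = 0.06

0.06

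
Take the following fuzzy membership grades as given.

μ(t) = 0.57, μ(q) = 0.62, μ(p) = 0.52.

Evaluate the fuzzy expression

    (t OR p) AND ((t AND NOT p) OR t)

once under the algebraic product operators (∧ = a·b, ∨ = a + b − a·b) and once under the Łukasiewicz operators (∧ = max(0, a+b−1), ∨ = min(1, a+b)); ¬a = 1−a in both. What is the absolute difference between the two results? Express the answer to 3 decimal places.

0.074

Under algebraic product:
  t OR p = a + b − a·b on (0.5700, 0.5200) = 0.7936
  NOT p = 1 − 0.5200 = 0.4800
  t AND NOT p = a·b on (0.5700, 0.4800) = 0.2736
  (t AND NOT p) OR t = a + b − a·b on (0.2736, 0.5700) = 0.6876
  (t OR p) AND ((t AND NOT p) OR t) = a·b on (0.7936, 0.6876) = 0.5457
  → value = 0.5457
Under Łukasiewicz:
  t OR p = min(1, a+b) on (0.57, 0.52) = 1.00
  NOT p = 1 − 0.52 = 0.48
  t AND NOT p = max(0, a+b−1) on (0.57, 0.48) = 0.05
  (t AND NOT p) OR t = min(1, a+b) on (0.05, 0.57) = 0.62
  (t OR p) AND ((t AND NOT p) OR t) = max(0, a+b−1) on (1.00, 0.62) = 0.62
  → value = 0.6200
|0.5457 − 0.6200| = 0.074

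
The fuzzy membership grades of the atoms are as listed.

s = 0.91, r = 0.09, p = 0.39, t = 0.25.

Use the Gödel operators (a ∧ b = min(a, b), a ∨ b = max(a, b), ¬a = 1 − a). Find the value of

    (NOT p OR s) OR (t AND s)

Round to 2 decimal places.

0.91

NOT p = 1 − 0.39 = 0.61
NOT p OR s = max(a, b) on (0.61, 0.91) = 0.91
t AND s = min(a, b) on (0.25, 0.91) = 0.25
(NOT p OR s) OR (t AND s) = max(a, b) on (0.91, 0.25) = 0.91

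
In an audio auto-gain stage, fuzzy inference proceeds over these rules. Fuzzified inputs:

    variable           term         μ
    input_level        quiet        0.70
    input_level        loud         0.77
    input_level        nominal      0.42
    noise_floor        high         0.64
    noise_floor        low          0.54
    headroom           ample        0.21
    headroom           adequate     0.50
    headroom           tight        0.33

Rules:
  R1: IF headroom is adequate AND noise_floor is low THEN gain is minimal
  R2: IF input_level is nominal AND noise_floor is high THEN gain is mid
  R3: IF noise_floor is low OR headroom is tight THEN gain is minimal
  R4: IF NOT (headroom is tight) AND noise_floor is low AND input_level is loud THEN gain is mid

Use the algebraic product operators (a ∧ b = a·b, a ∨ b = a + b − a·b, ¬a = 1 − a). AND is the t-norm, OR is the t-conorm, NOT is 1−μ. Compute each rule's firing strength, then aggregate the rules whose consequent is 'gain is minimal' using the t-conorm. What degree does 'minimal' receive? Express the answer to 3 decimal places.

0.775

R1: adequate=0.50, low=0.54; AND[a·b] → w = 0.2700
R2: nominal=0.42, high=0.64; AND[a·b] → w = 0.2688
R3: low=0.54, tight=0.33; OR[a + b − a·b] → w = 0.6918
R4: ¬tight=1−0.33=0.67, low=0.54, loud=0.77; AND[a·b] → w = 0.2786
Rules with consequent 'minimal': {R1, R3} → strengths 0.2700, 0.6918
Aggregate via t-conorm [a + b − a·b]: 0.7750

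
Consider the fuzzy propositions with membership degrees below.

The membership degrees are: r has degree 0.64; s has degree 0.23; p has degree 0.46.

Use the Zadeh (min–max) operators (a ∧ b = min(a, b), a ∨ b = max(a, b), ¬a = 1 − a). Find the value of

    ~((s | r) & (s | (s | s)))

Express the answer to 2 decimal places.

0.77

s | r = max(a, b) on (0.23, 0.64) = 0.64
s | s = max(a, b) on (0.23, 0.23) = 0.23
s | (s | s) = max(a, b) on (0.23, 0.23) = 0.23
(s | r) & (s | (s | s)) = min(a, b) on (0.64, 0.23) = 0.23
~((s | r) & (s | (s | s))) = 1 − 0.23 = 0.77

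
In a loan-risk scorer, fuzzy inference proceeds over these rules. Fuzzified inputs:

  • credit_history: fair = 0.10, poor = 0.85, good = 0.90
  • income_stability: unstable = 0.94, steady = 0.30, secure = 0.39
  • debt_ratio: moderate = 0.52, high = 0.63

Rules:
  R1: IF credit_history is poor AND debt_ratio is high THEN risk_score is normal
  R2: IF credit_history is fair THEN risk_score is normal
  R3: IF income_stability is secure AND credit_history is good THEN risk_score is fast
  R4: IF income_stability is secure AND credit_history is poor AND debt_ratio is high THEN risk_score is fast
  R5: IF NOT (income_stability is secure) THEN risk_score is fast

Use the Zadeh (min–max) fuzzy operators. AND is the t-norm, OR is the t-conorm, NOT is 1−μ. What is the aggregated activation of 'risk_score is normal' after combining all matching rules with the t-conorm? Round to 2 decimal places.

R1: poor=0.85, high=0.63; AND[min(a, b)] → w = 0.63
R2: fair=0.10 → w = 0.10
R3: secure=0.39, good=0.90; AND[min(a, b)] → w = 0.39
R4: secure=0.39, poor=0.85, high=0.63; AND[min(a, b)] → w = 0.39
R5: ¬secure=1−0.39=0.61 → w = 0.61
Rules with consequent 'normal': {R1, R2} → strengths 0.63, 0.10
Aggregate via t-conorm [max(a, b)]: 0.63

0.63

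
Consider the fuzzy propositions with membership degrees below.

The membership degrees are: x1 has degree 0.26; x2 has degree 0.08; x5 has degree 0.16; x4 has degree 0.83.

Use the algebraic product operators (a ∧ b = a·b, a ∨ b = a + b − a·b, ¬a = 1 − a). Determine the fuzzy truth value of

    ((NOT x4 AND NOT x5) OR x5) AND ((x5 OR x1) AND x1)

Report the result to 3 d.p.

NOT x4 = 1 − 0.8300 = 0.1700
NOT x5 = 1 − 0.1600 = 0.8400
NOT x4 AND NOT x5 = a·b on (0.1700, 0.8400) = 0.1428
(NOT x4 AND NOT x5) OR x5 = a + b − a·b on (0.1428, 0.1600) = 0.2800
x5 OR x1 = a + b − a·b on (0.1600, 0.2600) = 0.3784
(x5 OR x1) AND x1 = a·b on (0.3784, 0.2600) = 0.0984
((NOT x4 AND NOT x5) OR x5) AND ((x5 OR x1) AND x1) = a·b on (0.2800, 0.0984) = 0.0275

0.028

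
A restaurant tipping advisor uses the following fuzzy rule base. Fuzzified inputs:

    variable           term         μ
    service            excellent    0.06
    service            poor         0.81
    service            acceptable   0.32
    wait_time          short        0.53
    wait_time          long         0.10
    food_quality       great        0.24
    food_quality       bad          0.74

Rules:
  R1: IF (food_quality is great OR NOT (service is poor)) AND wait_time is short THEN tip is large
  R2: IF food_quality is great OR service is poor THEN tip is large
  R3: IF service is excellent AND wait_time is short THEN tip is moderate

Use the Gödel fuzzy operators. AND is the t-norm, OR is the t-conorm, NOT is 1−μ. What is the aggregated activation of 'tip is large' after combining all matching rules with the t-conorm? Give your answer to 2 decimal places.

R1: (great=0.24 OR ¬poor=1−0.81=0.19) = 0.24; AND[min(a, b)] with short=0.53 → w = 0.24
R2: great=0.24, poor=0.81; OR[max(a, b)] → w = 0.81
R3: excellent=0.06, short=0.53; AND[min(a, b)] → w = 0.06
Rules with consequent 'large': {R1, R2} → strengths 0.24, 0.81
Aggregate via t-conorm [max(a, b)]: 0.81

0.81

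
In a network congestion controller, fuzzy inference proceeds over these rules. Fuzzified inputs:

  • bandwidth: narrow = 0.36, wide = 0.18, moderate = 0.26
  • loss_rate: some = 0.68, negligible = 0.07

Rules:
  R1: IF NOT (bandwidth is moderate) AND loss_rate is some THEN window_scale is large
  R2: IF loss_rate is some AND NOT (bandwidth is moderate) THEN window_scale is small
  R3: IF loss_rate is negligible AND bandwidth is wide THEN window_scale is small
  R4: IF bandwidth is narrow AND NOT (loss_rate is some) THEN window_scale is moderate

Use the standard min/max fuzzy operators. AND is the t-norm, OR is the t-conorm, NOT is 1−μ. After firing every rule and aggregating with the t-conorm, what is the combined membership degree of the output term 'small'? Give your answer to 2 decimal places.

R1: ¬moderate=1−0.26=0.74, some=0.68; AND[min(a, b)] → w = 0.68
R2: some=0.68, ¬moderate=1−0.26=0.74; AND[min(a, b)] → w = 0.68
R3: negligible=0.07, wide=0.18; AND[min(a, b)] → w = 0.07
R4: narrow=0.36, ¬some=1−0.68=0.32; AND[min(a, b)] → w = 0.32
Rules with consequent 'small': {R2, R3} → strengths 0.68, 0.07
Aggregate via t-conorm [max(a, b)]: 0.68

0.68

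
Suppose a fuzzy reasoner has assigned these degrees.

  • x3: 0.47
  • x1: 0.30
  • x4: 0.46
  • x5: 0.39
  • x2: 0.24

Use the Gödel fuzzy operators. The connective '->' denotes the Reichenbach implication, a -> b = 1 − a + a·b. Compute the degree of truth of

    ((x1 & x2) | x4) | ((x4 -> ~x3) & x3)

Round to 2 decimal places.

0.47

x1 & x2 = min(a, b) on (0.30, 0.24) = 0.24
(x1 & x2) | x4 = max(a, b) on (0.24, 0.46) = 0.46
~x3 = 1 − 0.47 = 0.53
x4 -> ~x3  [Reichenbach: 1 − a + a·b] with a=0.46, b=0.53 → 0.78
(x4 -> ~x3) & x3 = min(a, b) on (0.78, 0.47) = 0.47
((x1 & x2) | x4) | ((x4 -> ~x3) & x3) = max(a, b) on (0.46, 0.47) = 0.47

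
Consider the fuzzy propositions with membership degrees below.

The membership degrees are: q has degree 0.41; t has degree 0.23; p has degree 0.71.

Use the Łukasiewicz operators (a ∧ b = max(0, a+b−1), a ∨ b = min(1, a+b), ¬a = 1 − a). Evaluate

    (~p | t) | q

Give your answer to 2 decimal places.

0.93

~p = 1 − 0.71 = 0.29
~p | t = min(1, a+b) on (0.29, 0.23) = 0.52
(~p | t) | q = min(1, a+b) on (0.52, 0.41) = 0.93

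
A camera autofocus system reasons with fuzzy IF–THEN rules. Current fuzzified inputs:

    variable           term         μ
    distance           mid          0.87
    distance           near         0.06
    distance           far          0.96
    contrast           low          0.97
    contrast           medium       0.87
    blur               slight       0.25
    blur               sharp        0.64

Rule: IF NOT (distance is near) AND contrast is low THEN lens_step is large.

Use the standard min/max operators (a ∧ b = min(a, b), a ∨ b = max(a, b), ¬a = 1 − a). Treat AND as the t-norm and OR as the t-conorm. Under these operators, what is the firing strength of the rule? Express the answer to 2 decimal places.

firing strength: ¬near=1−0.06=0.94, low=0.97; AND[min(a, b)] → w = 0.94

0.94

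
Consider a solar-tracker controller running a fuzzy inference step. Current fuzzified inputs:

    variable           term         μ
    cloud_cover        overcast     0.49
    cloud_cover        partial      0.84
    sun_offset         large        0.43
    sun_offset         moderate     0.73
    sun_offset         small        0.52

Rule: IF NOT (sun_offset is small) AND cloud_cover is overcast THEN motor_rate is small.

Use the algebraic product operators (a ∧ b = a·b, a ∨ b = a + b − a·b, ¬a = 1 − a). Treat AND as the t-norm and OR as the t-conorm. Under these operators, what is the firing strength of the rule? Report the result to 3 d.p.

firing strength: ¬small=1−0.52=0.48, overcast=0.49; AND[a·b] → w = 0.2352

0.235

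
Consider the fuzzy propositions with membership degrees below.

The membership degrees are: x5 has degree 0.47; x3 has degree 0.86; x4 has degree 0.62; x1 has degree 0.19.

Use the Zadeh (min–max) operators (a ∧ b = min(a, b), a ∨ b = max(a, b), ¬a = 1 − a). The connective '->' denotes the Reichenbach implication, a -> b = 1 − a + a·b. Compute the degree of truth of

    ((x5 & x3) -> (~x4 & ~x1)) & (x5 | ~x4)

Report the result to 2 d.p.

x5 & x3 = min(a, b) on (0.47, 0.86) = 0.47
~x4 = 1 − 0.62 = 0.38
~x1 = 1 − 0.19 = 0.81
~x4 & ~x1 = min(a, b) on (0.38, 0.81) = 0.38
(x5 & x3) -> (~x4 & ~x1)  [Reichenbach: 1 − a + a·b] with a=0.47, b=0.38 → 0.71
~x4 = 1 − 0.62 = 0.38
x5 | ~x4 = max(a, b) on (0.47, 0.38) = 0.47
((x5 & x3) -> (~x4 & ~x1)) & (x5 | ~x4) = min(a, b) on (0.71, 0.47) = 0.47

0.47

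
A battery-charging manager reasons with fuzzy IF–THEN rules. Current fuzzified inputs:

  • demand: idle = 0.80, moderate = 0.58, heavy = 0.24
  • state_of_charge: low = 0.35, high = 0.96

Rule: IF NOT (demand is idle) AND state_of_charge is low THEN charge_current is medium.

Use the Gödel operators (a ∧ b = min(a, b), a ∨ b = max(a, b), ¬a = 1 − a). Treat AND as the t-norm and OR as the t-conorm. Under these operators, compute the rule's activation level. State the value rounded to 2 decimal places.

firing strength: ¬idle=1−0.80=0.20, low=0.35; AND[min(a, b)] → w = 0.20

0.20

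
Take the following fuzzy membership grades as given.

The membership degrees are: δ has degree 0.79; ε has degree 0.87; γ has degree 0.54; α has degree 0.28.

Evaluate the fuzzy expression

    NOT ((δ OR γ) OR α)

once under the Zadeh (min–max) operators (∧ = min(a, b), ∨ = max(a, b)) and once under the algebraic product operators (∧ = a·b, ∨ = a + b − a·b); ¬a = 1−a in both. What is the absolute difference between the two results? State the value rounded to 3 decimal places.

0.140

Under Zadeh (min–max):
  δ OR γ = max(a, b) on (0.79, 0.54) = 0.79
  (δ OR γ) OR α = max(a, b) on (0.79, 0.28) = 0.79
  NOT ((δ OR γ) OR α) = 1 − 0.79 = 0.21
  → value = 0.2100
Under algebraic product:
  δ OR γ = a + b − a·b on (0.7900, 0.5400) = 0.9034
  (δ OR γ) OR α = a + b − a·b on (0.9034, 0.2800) = 0.9304
  NOT ((δ OR γ) OR α) = 1 − 0.9304 = 0.0696
  → value = 0.0696
|0.2100 − 0.0696| = 0.140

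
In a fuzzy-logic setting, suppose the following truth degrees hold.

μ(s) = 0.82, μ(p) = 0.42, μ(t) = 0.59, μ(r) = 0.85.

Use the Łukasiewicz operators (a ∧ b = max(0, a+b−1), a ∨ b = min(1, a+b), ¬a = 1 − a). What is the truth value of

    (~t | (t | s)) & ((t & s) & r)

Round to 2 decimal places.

0.26

~t = 1 − 0.59 = 0.41
t | s = min(1, a+b) on (0.59, 0.82) = 1.00
~t | (t | s) = min(1, a+b) on (0.41, 1.00) = 1.00
t & s = max(0, a+b−1) on (0.59, 0.82) = 0.41
(t & s) & r = max(0, a+b−1) on (0.41, 0.85) = 0.26
(~t | (t | s)) & ((t & s) & r) = max(0, a+b−1) on (1.00, 0.26) = 0.26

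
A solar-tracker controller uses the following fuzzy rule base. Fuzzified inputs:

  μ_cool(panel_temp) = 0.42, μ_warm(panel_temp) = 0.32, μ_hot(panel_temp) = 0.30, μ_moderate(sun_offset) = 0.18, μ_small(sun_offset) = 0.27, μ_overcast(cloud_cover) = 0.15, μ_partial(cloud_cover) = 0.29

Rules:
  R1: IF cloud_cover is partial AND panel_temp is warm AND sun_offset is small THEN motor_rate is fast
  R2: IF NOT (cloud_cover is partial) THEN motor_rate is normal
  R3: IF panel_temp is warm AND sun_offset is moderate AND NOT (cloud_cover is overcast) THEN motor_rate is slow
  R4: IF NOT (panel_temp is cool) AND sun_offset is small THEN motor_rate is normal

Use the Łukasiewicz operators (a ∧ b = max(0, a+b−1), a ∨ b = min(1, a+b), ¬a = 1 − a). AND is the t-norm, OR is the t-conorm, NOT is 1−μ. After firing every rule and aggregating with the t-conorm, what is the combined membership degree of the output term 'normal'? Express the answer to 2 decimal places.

R1: partial=0.29, warm=0.32, small=0.27; AND[max(0, a+b−1)] → w = 0.00
R2: ¬partial=1−0.29=0.71 → w = 0.71
R3: warm=0.32, moderate=0.18, ¬overcast=1−0.15=0.85; AND[max(0, a+b−1)] → w = 0.00
R4: ¬cool=1−0.42=0.58, small=0.27; AND[max(0, a+b−1)] → w = 0.00
Rules with consequent 'normal': {R2, R4} → strengths 0.71, 0.00
Aggregate via t-conorm [min(1, a+b)]: 0.71

0.71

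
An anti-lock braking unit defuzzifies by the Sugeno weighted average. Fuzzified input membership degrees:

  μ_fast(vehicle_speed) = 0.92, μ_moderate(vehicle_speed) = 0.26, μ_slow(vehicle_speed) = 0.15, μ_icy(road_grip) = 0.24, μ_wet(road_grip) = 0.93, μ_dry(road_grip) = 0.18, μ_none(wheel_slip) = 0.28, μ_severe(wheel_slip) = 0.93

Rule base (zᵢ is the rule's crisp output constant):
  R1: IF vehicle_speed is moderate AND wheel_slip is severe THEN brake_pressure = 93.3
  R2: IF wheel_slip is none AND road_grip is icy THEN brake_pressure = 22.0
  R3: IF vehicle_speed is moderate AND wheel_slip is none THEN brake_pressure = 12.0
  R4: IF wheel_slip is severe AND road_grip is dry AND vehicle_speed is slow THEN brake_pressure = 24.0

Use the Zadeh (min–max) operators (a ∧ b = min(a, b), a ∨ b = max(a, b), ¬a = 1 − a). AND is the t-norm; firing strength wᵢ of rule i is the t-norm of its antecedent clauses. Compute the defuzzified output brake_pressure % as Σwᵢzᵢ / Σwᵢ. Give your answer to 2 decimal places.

39.84

R1 (z=93.3): moderate=0.26, severe=0.93; AND[min(a, b)] → w = 0.26
R2 (z=22.0): none=0.28, icy=0.24; AND[min(a, b)] → w = 0.24
R3 (z=12.0): moderate=0.26, none=0.28; AND[min(a, b)] → w = 0.26
R4 (z=24.0): severe=0.93, dry=0.18, slow=0.15; AND[min(a, b)] → w = 0.15
Weighted average = (0.26·93.3 + 0.24·22.0 + 0.26·12.0 + 0.15·24.0) / (0.26 + 0.24 + 0.26 + 0.15)
  = 36.2580 / 0.9100 = 39.84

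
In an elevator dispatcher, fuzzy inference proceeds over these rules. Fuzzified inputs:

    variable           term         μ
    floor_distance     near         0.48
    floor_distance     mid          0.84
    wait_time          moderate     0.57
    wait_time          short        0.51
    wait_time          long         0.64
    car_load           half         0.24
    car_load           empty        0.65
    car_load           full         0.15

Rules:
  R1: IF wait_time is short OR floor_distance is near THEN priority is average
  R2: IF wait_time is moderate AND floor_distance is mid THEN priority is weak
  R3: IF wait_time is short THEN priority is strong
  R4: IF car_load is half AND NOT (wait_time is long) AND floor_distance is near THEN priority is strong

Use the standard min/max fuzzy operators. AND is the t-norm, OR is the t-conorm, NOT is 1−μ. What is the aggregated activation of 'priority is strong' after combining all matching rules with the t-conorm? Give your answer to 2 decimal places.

R1: short=0.51, near=0.48; OR[max(a, b)] → w = 0.51
R2: moderate=0.57, mid=0.84; AND[min(a, b)] → w = 0.57
R3: short=0.51 → w = 0.51
R4: half=0.24, ¬long=1−0.64=0.36, near=0.48; AND[min(a, b)] → w = 0.24
Rules with consequent 'strong': {R3, R4} → strengths 0.51, 0.24
Aggregate via t-conorm [max(a, b)]: 0.51

0.51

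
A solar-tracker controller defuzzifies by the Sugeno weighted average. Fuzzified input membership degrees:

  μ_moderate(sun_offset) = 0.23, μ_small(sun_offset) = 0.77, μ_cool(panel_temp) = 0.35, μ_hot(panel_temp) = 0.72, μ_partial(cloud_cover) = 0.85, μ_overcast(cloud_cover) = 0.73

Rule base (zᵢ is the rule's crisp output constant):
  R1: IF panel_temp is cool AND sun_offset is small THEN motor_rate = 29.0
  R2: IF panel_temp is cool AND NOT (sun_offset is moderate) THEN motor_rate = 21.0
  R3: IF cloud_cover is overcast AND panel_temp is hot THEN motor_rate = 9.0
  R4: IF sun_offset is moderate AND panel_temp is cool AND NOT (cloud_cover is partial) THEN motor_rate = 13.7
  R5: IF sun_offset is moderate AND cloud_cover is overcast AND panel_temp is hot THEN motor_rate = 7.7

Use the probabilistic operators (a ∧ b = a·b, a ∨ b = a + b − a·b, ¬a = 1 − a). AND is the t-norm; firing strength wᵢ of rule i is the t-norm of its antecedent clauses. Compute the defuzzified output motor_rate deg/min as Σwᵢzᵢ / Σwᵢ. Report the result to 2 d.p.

16.12

R1 (z=29.0): cool=0.35, small=0.77; AND[a·b] → w = 0.2695
R2 (z=21.0): cool=0.35, ¬moderate=1−0.23=0.77; AND[a·b] → w = 0.2695
R3 (z=9.0): overcast=0.73, hot=0.72; AND[a·b] → w = 0.5256
R4 (z=13.7): moderate=0.23, cool=0.35, ¬partial=1−0.85=0.15; AND[a·b] → w = 0.0121
R5 (z=7.7): moderate=0.23, overcast=0.73, hot=0.72; AND[a·b] → w = 0.1209
Weighted average = (0.2695·29.0 + 0.2695·21.0 + 0.5256·9.0 + 0.0121·13.7 + 0.1209·7.7) / (0.2695 + 0.2695 + 0.5256 + 0.0121 + 0.1209)
  = 19.3017 / 1.1976 = 16.12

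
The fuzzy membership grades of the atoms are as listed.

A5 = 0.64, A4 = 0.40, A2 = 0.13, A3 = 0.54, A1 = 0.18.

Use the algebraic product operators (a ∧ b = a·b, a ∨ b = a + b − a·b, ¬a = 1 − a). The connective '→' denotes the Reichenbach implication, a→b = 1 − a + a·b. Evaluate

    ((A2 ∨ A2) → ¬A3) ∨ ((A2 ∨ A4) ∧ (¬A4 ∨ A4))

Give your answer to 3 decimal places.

0.916

A2 ∨ A2 = a + b − a·b on (0.1300, 0.1300) = 0.2431
¬A3 = 1 − 0.5400 = 0.4600
(A2 ∨ A2) → ¬A3  [Reichenbach: 1 − a + a·b] with a=0.2431, b=0.4600 → 0.8687
A2 ∨ A4 = a + b − a·b on (0.1300, 0.4000) = 0.4780
¬A4 = 1 − 0.4000 = 0.6000
¬A4 ∨ A4 = a + b − a·b on (0.6000, 0.4000) = 0.7600
(A2 ∨ A4) ∧ (¬A4 ∨ A4) = a·b on (0.4780, 0.7600) = 0.3633
((A2 ∨ A2) → ¬A3) ∨ ((A2 ∨ A4) ∧ (¬A4 ∨ A4)) = a + b − a·b on (0.8687, 0.3633) = 0.9164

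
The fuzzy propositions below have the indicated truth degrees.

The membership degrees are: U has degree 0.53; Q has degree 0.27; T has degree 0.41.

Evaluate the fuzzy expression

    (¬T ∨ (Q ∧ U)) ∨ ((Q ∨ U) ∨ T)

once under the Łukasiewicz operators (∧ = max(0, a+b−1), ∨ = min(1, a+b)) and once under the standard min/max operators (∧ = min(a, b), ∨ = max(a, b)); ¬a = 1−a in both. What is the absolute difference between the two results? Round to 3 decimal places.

Under Łukasiewicz:
  ¬T = 1 − 0.41 = 0.59
  Q ∧ U = max(0, a+b−1) on (0.27, 0.53) = 0.00
  ¬T ∨ (Q ∧ U) = min(1, a+b) on (0.59, 0.00) = 0.59
  Q ∨ U = min(1, a+b) on (0.27, 0.53) = 0.80
  (Q ∨ U) ∨ T = min(1, a+b) on (0.80, 0.41) = 1.00
  (¬T ∨ (Q ∧ U)) ∨ ((Q ∨ U) ∨ T) = min(1, a+b) on (0.59, 1.00) = 1.00
  → value = 1.0000
Under standard min/max:
  ¬T = 1 − 0.41 = 0.59
  Q ∧ U = min(a, b) on (0.27, 0.53) = 0.27
  ¬T ∨ (Q ∧ U) = max(a, b) on (0.59, 0.27) = 0.59
  Q ∨ U = max(a, b) on (0.27, 0.53) = 0.53
  (Q ∨ U) ∨ T = max(a, b) on (0.53, 0.41) = 0.53
  (¬T ∨ (Q ∧ U)) ∨ ((Q ∨ U) ∨ T) = max(a, b) on (0.59, 0.53) = 0.59
  → value = 0.5900
|1.0000 − 0.5900| = 0.410

0.410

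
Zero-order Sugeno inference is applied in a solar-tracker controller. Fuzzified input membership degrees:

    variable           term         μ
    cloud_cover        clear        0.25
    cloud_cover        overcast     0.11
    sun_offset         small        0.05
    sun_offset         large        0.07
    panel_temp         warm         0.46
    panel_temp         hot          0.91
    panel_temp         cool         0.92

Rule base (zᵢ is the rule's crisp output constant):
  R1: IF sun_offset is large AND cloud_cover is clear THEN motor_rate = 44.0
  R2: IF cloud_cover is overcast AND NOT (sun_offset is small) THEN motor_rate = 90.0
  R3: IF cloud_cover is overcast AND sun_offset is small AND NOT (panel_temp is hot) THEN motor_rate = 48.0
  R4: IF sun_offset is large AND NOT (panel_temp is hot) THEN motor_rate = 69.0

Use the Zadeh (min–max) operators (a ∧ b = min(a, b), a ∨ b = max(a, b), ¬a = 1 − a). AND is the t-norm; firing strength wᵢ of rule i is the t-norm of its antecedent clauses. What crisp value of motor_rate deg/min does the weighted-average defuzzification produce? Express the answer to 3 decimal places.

R1 (z=44.0): large=0.07, clear=0.25; AND[min(a, b)] → w = 0.07
R2 (z=90.0): overcast=0.11, ¬small=1−0.05=0.95; AND[min(a, b)] → w = 0.11
R3 (z=48.0): overcast=0.11, small=0.05, ¬hot=1−0.91=0.09; AND[min(a, b)] → w = 0.05
R4 (z=69.0): large=0.07, ¬hot=1−0.91=0.09; AND[min(a, b)] → w = 0.07
Weighted average = (0.07·44.0 + 0.11·90.0 + 0.05·48.0 + 0.07·69.0) / (0.07 + 0.11 + 0.05 + 0.07)
  = 20.2100 / 0.3000 = 67.367

67.367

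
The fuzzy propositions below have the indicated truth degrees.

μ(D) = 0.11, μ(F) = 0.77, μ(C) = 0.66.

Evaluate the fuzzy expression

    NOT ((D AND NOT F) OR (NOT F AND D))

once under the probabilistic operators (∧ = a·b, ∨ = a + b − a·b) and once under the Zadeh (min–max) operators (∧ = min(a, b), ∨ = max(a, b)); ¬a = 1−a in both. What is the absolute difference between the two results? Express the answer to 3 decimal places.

Under probabilistic:
  NOT F = 1 − 0.7700 = 0.2300
  D AND NOT F = a·b on (0.1100, 0.2300) = 0.0253
  NOT F = 1 − 0.7700 = 0.2300
  NOT F AND D = a·b on (0.2300, 0.1100) = 0.0253
  (D AND NOT F) OR (NOT F AND D) = a + b − a·b on (0.0253, 0.0253) = 0.0500
  NOT ((D AND NOT F) OR (NOT F AND D)) = 1 − 0.0500 = 0.9500
  → value = 0.9500
Under Zadeh (min–max):
  NOT F = 1 − 0.77 = 0.23
  D AND NOT F = min(a, b) on (0.11, 0.23) = 0.11
  NOT F = 1 − 0.77 = 0.23
  NOT F AND D = min(a, b) on (0.23, 0.11) = 0.11
  (D AND NOT F) OR (NOT F AND D) = max(a, b) on (0.11, 0.11) = 0.11
  NOT ((D AND NOT F) OR (NOT F AND D)) = 1 − 0.11 = 0.89
  → value = 0.8900
|0.9500 − 0.8900| = 0.060

0.060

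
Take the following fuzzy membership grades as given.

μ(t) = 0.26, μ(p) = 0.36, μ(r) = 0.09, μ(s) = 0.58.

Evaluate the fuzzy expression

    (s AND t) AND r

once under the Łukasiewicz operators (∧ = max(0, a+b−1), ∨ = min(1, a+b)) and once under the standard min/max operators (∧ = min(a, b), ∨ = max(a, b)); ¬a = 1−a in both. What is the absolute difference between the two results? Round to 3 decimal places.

0.090

Under Łukasiewicz:
  s AND t = max(0, a+b−1) on (0.58, 0.26) = 0.00
  (s AND t) AND r = max(0, a+b−1) on (0.00, 0.09) = 0.00
  → value = 0.0000
Under standard min/max:
  s AND t = min(a, b) on (0.58, 0.26) = 0.26
  (s AND t) AND r = min(a, b) on (0.26, 0.09) = 0.09
  → value = 0.0900
|0.0000 − 0.0900| = 0.090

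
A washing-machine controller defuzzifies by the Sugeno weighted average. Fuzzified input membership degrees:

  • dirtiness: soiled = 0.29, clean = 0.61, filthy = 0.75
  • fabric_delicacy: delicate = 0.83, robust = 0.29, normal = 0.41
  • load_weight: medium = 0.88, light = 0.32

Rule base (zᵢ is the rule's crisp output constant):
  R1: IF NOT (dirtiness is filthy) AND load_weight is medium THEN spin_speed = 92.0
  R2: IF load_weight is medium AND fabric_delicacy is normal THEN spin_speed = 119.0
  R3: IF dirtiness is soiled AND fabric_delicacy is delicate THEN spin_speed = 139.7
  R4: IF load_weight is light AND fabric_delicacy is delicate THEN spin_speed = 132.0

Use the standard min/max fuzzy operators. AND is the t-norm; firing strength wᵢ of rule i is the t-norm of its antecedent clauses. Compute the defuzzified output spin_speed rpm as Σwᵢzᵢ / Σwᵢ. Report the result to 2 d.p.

R1 (z=92.0): ¬filthy=1−0.75=0.25, medium=0.88; AND[min(a, b)] → w = 0.25
R2 (z=119.0): medium=0.88, normal=0.41; AND[min(a, b)] → w = 0.41
R3 (z=139.7): soiled=0.29, delicate=0.83; AND[min(a, b)] → w = 0.29
R4 (z=132.0): light=0.32, delicate=0.83; AND[min(a, b)] → w = 0.32
Weighted average = (0.25·92.0 + 0.41·119.0 + 0.29·139.7 + 0.32·132.0) / (0.25 + 0.41 + 0.29 + 0.32)
  = 154.5430 / 1.2700 = 121.69

121.69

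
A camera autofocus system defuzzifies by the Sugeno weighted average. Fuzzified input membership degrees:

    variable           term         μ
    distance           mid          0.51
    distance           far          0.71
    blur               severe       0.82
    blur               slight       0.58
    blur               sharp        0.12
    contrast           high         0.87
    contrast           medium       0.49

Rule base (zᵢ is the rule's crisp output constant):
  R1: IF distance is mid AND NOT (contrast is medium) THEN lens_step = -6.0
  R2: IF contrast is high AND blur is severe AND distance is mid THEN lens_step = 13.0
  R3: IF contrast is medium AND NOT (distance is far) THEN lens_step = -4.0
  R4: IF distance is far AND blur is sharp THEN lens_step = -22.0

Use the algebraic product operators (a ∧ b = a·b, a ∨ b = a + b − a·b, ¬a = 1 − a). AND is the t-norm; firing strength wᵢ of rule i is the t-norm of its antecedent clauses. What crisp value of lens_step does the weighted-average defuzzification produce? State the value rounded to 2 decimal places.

0.85

R1 (z=-6.0): mid=0.51, ¬medium=1−0.49=0.51; AND[a·b] → w = 0.2601
R2 (z=13.0): high=0.87, severe=0.82, mid=0.51; AND[a·b] → w = 0.3638
R3 (z=-4.0): medium=0.49, ¬far=1−0.71=0.29; AND[a·b] → w = 0.1421
R4 (z=-22.0): far=0.71, sharp=0.12; AND[a·b] → w = 0.0852
Weighted average = (0.2601·-6.0 + 0.3638·13.0 + 0.1421·-4.0 + 0.0852·-22.0) / (0.2601 + 0.3638 + 0.1421 + 0.0852)
  = 0.7264 / 0.8512 = 0.85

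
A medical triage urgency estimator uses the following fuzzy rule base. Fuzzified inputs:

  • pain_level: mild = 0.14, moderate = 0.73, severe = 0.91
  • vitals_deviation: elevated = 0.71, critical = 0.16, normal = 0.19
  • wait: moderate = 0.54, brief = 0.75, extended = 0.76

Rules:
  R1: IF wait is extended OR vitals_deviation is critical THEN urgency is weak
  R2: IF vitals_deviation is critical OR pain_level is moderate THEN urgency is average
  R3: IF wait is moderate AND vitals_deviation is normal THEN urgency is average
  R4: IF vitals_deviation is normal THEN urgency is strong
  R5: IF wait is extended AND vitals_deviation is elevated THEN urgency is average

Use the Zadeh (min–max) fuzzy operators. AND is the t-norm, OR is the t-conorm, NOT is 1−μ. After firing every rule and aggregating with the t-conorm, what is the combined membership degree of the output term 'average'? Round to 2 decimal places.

0.73

R1: extended=0.76, critical=0.16; OR[max(a, b)] → w = 0.76
R2: critical=0.16, moderate=0.73; OR[max(a, b)] → w = 0.73
R3: moderate=0.54, normal=0.19; AND[min(a, b)] → w = 0.19
R4: normal=0.19 → w = 0.19
R5: extended=0.76, elevated=0.71; AND[min(a, b)] → w = 0.71
Rules with consequent 'average': {R2, R3, R5} → strengths 0.73, 0.19, 0.71
Aggregate via t-conorm [max(a, b)]: 0.73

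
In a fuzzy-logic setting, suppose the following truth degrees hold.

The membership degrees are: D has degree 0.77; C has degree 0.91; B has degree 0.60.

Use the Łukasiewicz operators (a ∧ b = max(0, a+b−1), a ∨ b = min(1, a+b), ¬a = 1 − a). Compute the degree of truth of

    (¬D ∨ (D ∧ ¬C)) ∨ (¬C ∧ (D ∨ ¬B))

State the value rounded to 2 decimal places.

0.32

¬D = 1 − 0.77 = 0.23
¬C = 1 − 0.91 = 0.09
D ∧ ¬C = max(0, a+b−1) on (0.77, 0.09) = 0.00
¬D ∨ (D ∧ ¬C) = min(1, a+b) on (0.23, 0.00) = 0.23
¬C = 1 − 0.91 = 0.09
¬B = 1 − 0.60 = 0.40
D ∨ ¬B = min(1, a+b) on (0.77, 0.40) = 1.00
¬C ∧ (D ∨ ¬B) = max(0, a+b−1) on (0.09, 1.00) = 0.09
(¬D ∨ (D ∧ ¬C)) ∨ (¬C ∧ (D ∨ ¬B)) = min(1, a+b) on (0.23, 0.09) = 0.32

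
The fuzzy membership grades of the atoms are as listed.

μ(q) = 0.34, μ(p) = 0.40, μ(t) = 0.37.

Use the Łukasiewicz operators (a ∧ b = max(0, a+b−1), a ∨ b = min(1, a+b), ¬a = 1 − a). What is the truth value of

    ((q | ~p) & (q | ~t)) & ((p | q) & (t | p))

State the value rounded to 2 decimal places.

0.42

~p = 1 − 0.40 = 0.60
q | ~p = min(1, a+b) on (0.34, 0.60) = 0.94
~t = 1 − 0.37 = 0.63
q | ~t = min(1, a+b) on (0.34, 0.63) = 0.97
(q | ~p) & (q | ~t) = max(0, a+b−1) on (0.94, 0.97) = 0.91
p | q = min(1, a+b) on (0.40, 0.34) = 0.74
t | p = min(1, a+b) on (0.37, 0.40) = 0.77
(p | q) & (t | p) = max(0, a+b−1) on (0.74, 0.77) = 0.51
((q | ~p) & (q | ~t)) & ((p | q) & (t | p)) = max(0, a+b−1) on (0.91, 0.51) = 0.42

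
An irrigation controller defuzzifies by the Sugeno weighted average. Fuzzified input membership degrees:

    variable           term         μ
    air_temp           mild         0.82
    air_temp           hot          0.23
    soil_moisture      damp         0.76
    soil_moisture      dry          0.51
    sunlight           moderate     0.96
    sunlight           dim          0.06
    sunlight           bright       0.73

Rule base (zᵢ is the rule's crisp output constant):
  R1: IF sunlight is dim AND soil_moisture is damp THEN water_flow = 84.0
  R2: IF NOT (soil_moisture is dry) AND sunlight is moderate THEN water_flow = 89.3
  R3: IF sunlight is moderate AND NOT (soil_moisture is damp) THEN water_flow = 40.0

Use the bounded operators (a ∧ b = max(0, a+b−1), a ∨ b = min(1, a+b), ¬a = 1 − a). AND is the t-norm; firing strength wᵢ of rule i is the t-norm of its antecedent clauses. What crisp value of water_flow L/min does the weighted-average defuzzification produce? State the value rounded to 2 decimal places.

74.13

R1 (z=84.0): dim=0.06, damp=0.76; AND[max(0, a+b−1)] → w = 0.00
R2 (z=89.3): ¬dry=1−0.51=0.49, moderate=0.96; AND[max(0, a+b−1)] → w = 0.45
R3 (z=40.0): moderate=0.96, ¬damp=1−0.76=0.24; AND[max(0, a+b−1)] → w = 0.20
Weighted average = (0.00·84.0 + 0.45·89.3 + 0.20·40.0) / (0.00 + 0.45 + 0.20)
  = 48.1850 / 0.6500 = 74.13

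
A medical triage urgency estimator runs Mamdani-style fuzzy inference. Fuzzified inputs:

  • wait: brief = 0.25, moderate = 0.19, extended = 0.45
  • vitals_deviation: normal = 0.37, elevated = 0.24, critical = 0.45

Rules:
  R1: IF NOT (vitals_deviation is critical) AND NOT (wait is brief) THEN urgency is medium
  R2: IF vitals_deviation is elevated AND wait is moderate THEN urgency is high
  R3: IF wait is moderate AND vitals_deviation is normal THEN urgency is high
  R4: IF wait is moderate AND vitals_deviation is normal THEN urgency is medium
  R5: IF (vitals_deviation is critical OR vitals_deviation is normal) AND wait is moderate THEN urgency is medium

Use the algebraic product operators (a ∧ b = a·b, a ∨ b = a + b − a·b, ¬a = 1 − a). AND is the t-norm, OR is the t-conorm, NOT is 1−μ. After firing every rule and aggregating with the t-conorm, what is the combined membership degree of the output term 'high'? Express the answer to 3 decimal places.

R1: ¬critical=1−0.45=0.55, ¬brief=1−0.25=0.75; AND[a·b] → w = 0.4125
R2: elevated=0.24, moderate=0.19; AND[a·b] → w = 0.0456
R3: moderate=0.19, normal=0.37; AND[a·b] → w = 0.0703
R4: moderate=0.19, normal=0.37; AND[a·b] → w = 0.0703
R5: (critical=0.45 OR normal=0.37) = 0.6535; AND[a·b] with moderate=0.19 → w = 0.1242
Rules with consequent 'high': {R2, R3} → strengths 0.0456, 0.0703
Aggregate via t-conorm [a + b − a·b]: 0.1127

0.113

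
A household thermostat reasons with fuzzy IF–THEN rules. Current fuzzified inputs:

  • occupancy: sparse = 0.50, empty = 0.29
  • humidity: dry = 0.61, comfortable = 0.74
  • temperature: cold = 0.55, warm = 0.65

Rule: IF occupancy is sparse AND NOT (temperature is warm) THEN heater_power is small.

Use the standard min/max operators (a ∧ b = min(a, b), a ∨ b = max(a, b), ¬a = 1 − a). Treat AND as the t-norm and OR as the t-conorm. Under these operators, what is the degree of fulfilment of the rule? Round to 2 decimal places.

firing strength: sparse=0.50, ¬warm=1−0.65=0.35; AND[min(a, b)] → w = 0.35

0.35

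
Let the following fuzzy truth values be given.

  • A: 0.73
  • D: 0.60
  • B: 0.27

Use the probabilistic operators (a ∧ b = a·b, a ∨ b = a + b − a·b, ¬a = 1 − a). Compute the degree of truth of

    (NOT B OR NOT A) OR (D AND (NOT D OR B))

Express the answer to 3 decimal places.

NOT B = 1 − 0.2700 = 0.7300
NOT A = 1 − 0.7300 = 0.2700
NOT B OR NOT A = a + b − a·b on (0.7300, 0.2700) = 0.8029
NOT D = 1 − 0.6000 = 0.4000
NOT D OR B = a + b − a·b on (0.4000, 0.2700) = 0.5620
D AND (NOT D OR B) = a·b on (0.6000, 0.5620) = 0.3372
(NOT B OR NOT A) OR (D AND (NOT D OR B)) = a + b − a·b on (0.8029, 0.3372) = 0.8694

0.869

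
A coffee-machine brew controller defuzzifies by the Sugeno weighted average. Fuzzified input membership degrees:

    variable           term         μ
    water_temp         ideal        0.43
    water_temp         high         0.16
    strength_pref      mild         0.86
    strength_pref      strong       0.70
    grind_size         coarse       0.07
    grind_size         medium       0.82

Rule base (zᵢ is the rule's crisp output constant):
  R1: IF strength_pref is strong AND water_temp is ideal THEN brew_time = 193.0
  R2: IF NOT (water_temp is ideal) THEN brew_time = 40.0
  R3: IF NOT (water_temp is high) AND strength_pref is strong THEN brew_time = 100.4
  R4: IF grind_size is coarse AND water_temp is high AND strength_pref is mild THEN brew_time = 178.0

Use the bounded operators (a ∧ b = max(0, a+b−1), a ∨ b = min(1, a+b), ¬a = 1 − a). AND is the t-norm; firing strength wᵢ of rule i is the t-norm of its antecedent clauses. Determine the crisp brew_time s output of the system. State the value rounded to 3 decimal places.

82.344

R1 (z=193.0): strong=0.70, ideal=0.43; AND[max(0, a+b−1)] → w = 0.13
R2 (z=40.0): ¬ideal=1−0.43=0.57 → w = 0.57
R3 (z=100.4): ¬high=1−0.16=0.84, strong=0.70; AND[max(0, a+b−1)] → w = 0.54
R4 (z=178.0): coarse=0.07, high=0.16, mild=0.86; AND[max(0, a+b−1)] → w = 0.00
Weighted average = (0.13·193.0 + 0.57·40.0 + 0.54·100.4 + 0.00·178.0) / (0.13 + 0.57 + 0.54 + 0.00)
  = 102.1060 / 1.2400 = 82.344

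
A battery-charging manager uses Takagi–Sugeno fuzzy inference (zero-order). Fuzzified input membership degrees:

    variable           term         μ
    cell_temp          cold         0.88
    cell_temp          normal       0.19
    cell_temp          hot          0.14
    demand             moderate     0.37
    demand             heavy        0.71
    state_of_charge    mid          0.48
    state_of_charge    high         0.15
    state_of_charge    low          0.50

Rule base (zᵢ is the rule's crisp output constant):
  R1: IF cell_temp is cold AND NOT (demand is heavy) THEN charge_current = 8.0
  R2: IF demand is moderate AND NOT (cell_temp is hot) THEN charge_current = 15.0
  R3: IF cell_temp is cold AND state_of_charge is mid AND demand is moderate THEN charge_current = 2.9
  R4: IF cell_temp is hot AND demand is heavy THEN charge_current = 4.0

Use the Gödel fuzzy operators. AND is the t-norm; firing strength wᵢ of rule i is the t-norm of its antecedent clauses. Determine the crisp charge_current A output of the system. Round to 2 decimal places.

R1 (z=8.0): cold=0.88, ¬heavy=1−0.71=0.29; AND[min(a, b)] → w = 0.29
R2 (z=15.0): moderate=0.37, ¬hot=1−0.14=0.86; AND[min(a, b)] → w = 0.37
R3 (z=2.9): cold=0.88, mid=0.48, moderate=0.37; AND[min(a, b)] → w = 0.37
R4 (z=4.0): hot=0.14, heavy=0.71; AND[min(a, b)] → w = 0.14
Weighted average = (0.29·8.0 + 0.37·15.0 + 0.37·2.9 + 0.14·4.0) / (0.29 + 0.37 + 0.37 + 0.14)
  = 9.5030 / 1.1700 = 8.12

8.12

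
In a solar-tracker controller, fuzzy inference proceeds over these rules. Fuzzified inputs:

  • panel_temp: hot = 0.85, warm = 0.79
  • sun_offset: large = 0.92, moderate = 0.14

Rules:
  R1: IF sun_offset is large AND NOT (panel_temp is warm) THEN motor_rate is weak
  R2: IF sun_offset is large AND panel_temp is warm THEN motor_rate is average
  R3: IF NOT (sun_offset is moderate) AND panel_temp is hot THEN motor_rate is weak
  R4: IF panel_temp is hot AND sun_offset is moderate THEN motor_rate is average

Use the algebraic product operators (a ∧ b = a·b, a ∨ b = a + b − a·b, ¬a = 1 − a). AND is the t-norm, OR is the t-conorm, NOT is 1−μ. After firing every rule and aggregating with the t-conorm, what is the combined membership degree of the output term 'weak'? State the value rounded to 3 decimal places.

R1: large=0.92, ¬warm=1−0.79=0.21; AND[a·b] → w = 0.1932
R2: large=0.92, warm=0.79; AND[a·b] → w = 0.7268
R3: ¬moderate=1−0.14=0.86, hot=0.85; AND[a·b] → w = 0.7310
R4: hot=0.85, moderate=0.14; AND[a·b] → w = 0.1190
Rules with consequent 'weak': {R1, R3} → strengths 0.1932, 0.7310
Aggregate via t-conorm [a + b − a·b]: 0.7830

0.783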